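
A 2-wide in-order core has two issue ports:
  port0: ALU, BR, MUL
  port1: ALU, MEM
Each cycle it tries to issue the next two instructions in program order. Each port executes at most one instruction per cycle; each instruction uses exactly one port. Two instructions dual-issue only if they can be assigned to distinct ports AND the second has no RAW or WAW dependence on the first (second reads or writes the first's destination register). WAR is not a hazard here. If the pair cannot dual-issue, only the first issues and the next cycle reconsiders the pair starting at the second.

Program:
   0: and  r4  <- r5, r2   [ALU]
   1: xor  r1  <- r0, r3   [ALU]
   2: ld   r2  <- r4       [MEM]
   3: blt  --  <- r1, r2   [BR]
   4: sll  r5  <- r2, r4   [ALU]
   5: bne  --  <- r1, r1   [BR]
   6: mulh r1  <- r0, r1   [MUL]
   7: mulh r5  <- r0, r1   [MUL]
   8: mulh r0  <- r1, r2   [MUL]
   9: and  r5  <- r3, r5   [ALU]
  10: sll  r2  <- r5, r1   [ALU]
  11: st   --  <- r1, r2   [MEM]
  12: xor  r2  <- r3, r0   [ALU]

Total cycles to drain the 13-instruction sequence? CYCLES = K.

CYCLES = 9

c0: i0/i1 and.ALU xor.ALU  2-wide
c1: i2 ld.MEM  RAW r2
c2: i3/i4 blt.BR sll.ALU  2-wide
c3: i5 bne.BR  no-port BR/MUL
c4: i6 mulh.MUL  no-port MUL/MUL
c5: i7 mulh.MUL  no-port MUL/MUL
c6: i8/i9 mulh.MUL and.ALU  2-wide
c7: i10 sll.ALU  RAW r2
c8: i11/i12 st.MEM xor.ALU  2-wide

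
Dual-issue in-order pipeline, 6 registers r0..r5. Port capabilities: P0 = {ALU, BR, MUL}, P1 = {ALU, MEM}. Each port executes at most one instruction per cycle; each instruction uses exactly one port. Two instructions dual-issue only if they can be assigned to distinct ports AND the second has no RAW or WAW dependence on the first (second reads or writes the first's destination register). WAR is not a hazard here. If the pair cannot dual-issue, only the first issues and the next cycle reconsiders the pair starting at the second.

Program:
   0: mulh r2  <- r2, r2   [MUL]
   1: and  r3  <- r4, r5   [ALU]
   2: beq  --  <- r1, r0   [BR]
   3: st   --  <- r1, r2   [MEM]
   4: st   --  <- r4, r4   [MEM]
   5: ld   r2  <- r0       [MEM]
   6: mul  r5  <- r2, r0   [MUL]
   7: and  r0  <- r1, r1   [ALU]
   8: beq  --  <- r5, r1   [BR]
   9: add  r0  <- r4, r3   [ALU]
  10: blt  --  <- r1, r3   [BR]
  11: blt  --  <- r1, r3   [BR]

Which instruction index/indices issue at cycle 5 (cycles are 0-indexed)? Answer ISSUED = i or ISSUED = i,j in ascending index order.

t=0 i0,i1:mulh;and ; dual
t=1 i2,i3:beq;st ; dual
t=2 i4:st ; no-port MEM/MEM
t=3 i5:ld ; RAW r2
t=4 i6,i7:mul;and ; dual
t=5 i8,i9:beq;add ; dual
t=6 i10:blt ; no-port BR/BR
t=7 i11:blt ; tail

ISSUED = 8,9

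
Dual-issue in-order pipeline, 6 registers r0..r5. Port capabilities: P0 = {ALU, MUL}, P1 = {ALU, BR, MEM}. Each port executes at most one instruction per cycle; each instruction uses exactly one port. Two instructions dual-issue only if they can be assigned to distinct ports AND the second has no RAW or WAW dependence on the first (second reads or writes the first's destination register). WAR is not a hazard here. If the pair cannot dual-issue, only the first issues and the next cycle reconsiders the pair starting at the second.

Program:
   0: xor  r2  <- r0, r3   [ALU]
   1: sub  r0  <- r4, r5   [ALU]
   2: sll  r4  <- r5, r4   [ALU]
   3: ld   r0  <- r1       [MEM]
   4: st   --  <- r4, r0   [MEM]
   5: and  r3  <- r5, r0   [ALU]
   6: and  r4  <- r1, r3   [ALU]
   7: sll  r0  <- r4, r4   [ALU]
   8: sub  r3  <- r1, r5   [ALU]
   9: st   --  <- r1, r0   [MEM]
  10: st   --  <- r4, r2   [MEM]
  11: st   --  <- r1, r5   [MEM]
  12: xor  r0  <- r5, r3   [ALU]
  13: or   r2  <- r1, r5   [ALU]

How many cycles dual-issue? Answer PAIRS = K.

c0: i0/i1 xor;sub  pair
c1: i2/i3 sll;ld  pair
c2: i4/i5 st;and  pair
c3: i6 and  RAW r4
c4: i7/i8 sll;sub  pair
c5: i9 st  no-port MEM/MEM
c6: i10 st  no-port MEM/MEM
c7: i11/i12 st;xor  pair
c8: i13 or  tail

PAIRS = 5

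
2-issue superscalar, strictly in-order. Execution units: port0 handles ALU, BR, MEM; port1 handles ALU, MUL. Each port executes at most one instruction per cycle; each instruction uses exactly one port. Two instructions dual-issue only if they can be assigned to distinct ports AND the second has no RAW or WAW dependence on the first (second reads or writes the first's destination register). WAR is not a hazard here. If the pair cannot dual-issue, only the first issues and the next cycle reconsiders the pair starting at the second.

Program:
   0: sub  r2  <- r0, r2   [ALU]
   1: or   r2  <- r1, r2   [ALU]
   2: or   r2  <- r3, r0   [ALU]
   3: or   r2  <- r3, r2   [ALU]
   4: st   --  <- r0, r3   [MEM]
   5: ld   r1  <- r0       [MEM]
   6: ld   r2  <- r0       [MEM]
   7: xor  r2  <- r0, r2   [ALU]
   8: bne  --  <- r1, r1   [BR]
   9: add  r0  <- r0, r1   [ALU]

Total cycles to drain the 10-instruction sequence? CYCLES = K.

  cy0 -> i0 (sub.ALU) RAW+WAW r2
  cy1 -> i1 (or.ALU) WAW r2
  cy2 -> i2 (or.ALU) RAW+WAW r2
  cy3 -> i3,i4 (or.ALU;st.MEM) dual
  cy4 -> i5 (ld.MEM) no-port MEM/MEM
  cy5 -> i6 (ld.MEM) RAW+WAW r2
  cy6 -> i7,i8 (xor.ALU;bne.BR) dual
  cy7 -> i9 (add.ALU) tail

CYCLES = 8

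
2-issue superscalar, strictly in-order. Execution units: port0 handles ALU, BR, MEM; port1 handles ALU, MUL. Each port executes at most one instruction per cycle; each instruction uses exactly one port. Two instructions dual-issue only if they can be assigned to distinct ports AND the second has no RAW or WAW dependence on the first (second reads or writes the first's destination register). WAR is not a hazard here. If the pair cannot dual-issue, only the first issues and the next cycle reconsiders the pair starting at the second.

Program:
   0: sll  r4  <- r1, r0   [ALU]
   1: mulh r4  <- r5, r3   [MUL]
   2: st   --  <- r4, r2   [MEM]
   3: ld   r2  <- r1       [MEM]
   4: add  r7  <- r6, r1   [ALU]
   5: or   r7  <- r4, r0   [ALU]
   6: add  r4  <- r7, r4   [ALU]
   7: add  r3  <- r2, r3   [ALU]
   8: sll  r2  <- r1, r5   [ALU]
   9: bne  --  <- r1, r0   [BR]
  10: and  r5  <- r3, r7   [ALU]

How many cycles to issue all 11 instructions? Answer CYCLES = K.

CYCLES = 8

  cy0 -> i0 (sll) WAW r4
  cy1 -> i1 (mulh) RAW r4
  cy2 -> i2 (st) no-port MEM/MEM
  cy3 -> i3&i4 (ld add) 2-wide
  cy4 -> i5 (or) RAW r7
  cy5 -> i6&i7 (add add) 2-wide
  cy6 -> i8&i9 (sll bne) 2-wide
  cy7 -> i10 (and) tail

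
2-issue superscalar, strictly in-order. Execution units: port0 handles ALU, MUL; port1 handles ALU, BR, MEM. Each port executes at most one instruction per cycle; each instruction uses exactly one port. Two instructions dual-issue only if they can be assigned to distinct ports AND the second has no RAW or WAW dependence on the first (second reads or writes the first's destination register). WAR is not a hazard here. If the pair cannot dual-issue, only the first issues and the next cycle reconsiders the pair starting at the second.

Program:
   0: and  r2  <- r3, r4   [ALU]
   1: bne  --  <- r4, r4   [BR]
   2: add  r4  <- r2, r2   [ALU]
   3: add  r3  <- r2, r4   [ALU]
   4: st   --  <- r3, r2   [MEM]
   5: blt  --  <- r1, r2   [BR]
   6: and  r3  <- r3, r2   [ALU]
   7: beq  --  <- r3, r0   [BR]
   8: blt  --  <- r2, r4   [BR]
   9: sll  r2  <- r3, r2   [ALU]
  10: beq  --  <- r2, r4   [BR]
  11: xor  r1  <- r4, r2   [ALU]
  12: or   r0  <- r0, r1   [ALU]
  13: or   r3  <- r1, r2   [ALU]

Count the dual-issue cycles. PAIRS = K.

PAIRS = 5

t=0 i0/i1:and bne ; 2-wide
t=1 i2:add ; RAW r4
t=2 i3:add ; RAW r3
t=3 i4:st ; no-port MEM/BR
t=4 i5/i6:blt and ; 2-wide
t=5 i7:beq ; no-port BR/BR
t=6 i8/i9:blt sll ; 2-wide
t=7 i10/i11:beq xor ; 2-wide
t=8 i12/i13:or or ; 2-wide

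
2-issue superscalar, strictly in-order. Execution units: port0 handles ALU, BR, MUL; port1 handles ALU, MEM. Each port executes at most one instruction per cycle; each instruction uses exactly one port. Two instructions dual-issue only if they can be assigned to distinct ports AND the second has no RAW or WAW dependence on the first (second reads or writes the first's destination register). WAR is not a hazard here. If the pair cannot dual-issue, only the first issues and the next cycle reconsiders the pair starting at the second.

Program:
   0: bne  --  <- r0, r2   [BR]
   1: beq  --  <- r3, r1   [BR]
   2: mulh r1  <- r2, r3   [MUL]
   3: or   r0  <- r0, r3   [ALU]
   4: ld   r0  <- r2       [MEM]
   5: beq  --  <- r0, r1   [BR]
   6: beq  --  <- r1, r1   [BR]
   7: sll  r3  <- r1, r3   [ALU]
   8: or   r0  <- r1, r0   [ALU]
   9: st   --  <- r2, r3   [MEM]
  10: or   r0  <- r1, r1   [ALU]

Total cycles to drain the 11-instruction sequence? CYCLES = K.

0. bne @i0  | no-port BR/BR
1. beq @i1  | no-port BR/MUL
2. mulh/or @i2/i3  | pair
3. ld @i4  | RAW r0
4. beq @i5  | no-port BR/BR
5. beq/sll @i6/i7  | pair
6. or/st @i8/i9  | pair
7. or @i10  | tail

CYCLES = 8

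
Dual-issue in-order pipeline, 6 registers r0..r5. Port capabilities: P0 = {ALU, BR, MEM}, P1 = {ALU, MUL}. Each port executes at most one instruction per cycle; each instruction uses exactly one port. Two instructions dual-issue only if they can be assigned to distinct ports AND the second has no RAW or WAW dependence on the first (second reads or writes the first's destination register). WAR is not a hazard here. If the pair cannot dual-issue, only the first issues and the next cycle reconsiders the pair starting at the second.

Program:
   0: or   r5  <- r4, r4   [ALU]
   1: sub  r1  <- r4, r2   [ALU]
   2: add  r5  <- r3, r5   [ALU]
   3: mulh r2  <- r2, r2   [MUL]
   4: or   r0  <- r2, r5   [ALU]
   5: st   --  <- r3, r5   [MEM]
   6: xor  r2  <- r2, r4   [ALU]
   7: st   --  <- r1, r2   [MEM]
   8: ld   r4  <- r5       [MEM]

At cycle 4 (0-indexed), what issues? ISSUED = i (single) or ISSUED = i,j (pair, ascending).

[0] i0&i1  or/sub  -- dual
[1] i2&i3  add/mulh  -- dual
[2] i4&i5  or/st  -- dual
[3] i6  xor  -- RAW r2
[4] i7  st  -- no-port MEM/MEM
[5] i8  ld  -- tail

ISSUED = 7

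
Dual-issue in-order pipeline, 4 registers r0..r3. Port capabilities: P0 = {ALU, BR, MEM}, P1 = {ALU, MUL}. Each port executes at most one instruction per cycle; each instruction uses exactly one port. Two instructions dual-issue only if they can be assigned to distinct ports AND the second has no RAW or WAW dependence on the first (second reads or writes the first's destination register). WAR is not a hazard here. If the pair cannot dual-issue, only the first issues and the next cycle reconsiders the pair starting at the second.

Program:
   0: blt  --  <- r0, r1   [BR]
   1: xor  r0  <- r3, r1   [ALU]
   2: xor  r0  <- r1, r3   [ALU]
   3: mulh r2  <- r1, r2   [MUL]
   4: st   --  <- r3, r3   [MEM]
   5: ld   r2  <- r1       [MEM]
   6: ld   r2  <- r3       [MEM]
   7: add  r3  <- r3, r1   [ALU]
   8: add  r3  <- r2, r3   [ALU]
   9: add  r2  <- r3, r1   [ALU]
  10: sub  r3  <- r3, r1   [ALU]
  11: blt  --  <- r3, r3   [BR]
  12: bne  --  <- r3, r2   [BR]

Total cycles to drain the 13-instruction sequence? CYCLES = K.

0. blt.BR;xor.ALU @i0+i1  | pair
1. xor.ALU;mulh.MUL @i2+i3  | pair
2. st.MEM @i4  | no-port MEM/MEM
3. ld.MEM @i5  | no-port MEM/MEM
4. ld.MEM;add.ALU @i6+i7  | pair
5. add.ALU @i8  | RAW r3
6. add.ALU;sub.ALU @i9+i10  | pair
7. blt.BR @i11  | no-port BR/BR
8. bne.BR @i12  | tail

CYCLES = 9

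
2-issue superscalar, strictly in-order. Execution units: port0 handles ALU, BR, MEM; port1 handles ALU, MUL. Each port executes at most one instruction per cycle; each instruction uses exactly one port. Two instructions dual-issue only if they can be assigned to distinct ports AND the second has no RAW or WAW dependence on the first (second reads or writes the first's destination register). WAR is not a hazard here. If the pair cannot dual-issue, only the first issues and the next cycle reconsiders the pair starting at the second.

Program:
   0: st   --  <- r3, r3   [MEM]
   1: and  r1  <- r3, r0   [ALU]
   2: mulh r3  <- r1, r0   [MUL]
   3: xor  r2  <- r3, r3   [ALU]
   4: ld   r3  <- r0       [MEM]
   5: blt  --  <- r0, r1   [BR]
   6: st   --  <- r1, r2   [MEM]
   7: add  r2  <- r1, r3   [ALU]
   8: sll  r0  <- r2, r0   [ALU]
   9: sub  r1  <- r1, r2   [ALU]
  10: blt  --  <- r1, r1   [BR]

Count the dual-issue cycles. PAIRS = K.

0. st+and @i0,i1  | pair
1. mulh @i2  | RAW r3
2. xor+ld @i3,i4  | pair
3. blt @i5  | no-port BR/MEM
4. st+add @i6,i7  | pair
5. sll+sub @i8,i9  | pair
6. blt @i10  | tail

PAIRS = 4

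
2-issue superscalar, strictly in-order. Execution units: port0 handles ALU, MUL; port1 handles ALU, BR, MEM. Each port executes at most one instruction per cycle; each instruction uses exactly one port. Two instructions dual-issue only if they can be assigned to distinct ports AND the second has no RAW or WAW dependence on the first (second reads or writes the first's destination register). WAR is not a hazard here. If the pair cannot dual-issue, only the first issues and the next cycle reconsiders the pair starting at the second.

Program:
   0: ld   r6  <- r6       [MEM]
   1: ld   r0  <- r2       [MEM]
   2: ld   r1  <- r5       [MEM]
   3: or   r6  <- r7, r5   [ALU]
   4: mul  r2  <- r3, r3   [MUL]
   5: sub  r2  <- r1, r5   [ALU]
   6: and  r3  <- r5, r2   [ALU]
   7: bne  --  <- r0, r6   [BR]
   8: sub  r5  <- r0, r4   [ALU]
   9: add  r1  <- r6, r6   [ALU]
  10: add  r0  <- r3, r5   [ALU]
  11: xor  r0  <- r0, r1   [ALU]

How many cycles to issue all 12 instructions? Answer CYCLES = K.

CYCLES = 9

0. ld @i0  | no-port MEM/MEM
1. ld @i1  | no-port MEM/MEM
2. ld;or @i2/i3  | pair
3. mul @i4  | WAW r2
4. sub @i5  | RAW r2
5. and;bne @i6/i7  | pair
6. sub;add @i8/i9  | pair
7. add @i10  | RAW+WAW r0
8. xor @i11  | tail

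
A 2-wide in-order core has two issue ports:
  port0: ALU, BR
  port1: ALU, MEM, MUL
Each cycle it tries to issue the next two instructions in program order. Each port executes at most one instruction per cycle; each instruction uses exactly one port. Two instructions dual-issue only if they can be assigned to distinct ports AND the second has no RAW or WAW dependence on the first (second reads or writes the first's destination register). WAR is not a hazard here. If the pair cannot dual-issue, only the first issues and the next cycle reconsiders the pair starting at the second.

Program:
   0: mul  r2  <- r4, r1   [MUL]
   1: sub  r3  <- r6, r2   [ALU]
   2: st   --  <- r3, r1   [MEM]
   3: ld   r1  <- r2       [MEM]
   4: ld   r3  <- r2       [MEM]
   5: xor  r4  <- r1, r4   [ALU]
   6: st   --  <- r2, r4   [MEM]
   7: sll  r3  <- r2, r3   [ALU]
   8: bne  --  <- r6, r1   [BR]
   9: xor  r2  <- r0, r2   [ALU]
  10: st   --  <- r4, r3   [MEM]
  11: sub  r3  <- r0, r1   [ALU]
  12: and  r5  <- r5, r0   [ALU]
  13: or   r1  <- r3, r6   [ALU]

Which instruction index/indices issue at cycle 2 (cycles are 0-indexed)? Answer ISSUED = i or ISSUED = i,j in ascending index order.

0. mul.MUL @i0  | RAW r2
1. sub.ALU @i1  | RAW r3
2. st.MEM @i2  | no-port MEM/MEM
3. ld.MEM @i3  | no-port MEM/MEM
4. ld.MEM+xor.ALU @i4/i5  | dual
5. st.MEM+sll.ALU @i6/i7  | dual
6. bne.BR+xor.ALU @i8/i9  | dual
7. st.MEM+sub.ALU @i10/i11  | dual
8. and.ALU+or.ALU @i12/i13  | dual

ISSUED = 2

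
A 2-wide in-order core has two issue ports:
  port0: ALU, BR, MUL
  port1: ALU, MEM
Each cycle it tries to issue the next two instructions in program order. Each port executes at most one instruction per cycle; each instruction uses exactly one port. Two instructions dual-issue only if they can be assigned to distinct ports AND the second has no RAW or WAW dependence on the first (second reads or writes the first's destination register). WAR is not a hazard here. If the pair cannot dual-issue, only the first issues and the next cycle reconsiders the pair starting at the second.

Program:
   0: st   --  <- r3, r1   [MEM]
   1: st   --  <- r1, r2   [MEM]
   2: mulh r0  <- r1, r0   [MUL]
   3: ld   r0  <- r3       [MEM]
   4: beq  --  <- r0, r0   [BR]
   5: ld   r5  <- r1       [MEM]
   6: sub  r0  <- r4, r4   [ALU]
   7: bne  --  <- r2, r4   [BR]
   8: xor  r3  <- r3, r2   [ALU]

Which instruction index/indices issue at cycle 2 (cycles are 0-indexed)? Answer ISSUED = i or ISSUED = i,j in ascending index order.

  cy0 -> i0 (st) no-port MEM/MEM
  cy1 -> i1,i2 (st/mulh) dual
  cy2 -> i3 (ld) RAW r0
  cy3 -> i4,i5 (beq/ld) dual
  cy4 -> i6,i7 (sub/bne) dual
  cy5 -> i8 (xor) tail

ISSUED = 3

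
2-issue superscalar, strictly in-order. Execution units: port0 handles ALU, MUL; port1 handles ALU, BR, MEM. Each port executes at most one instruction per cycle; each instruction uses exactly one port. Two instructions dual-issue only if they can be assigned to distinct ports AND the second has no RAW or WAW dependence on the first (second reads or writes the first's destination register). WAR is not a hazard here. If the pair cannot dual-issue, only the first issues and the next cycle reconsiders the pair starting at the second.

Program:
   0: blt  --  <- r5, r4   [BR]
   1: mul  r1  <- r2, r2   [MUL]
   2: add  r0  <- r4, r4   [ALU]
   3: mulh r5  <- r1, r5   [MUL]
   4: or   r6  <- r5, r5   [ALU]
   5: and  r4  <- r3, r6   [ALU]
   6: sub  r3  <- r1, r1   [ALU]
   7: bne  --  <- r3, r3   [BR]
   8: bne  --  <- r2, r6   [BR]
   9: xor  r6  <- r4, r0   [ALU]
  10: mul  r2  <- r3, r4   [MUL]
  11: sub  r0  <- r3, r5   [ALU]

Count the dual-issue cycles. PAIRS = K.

c0: i0,i1 blt.BR+mul.MUL  2-wide
c1: i2,i3 add.ALU+mulh.MUL  2-wide
c2: i4 or.ALU  RAW r6
c3: i5,i6 and.ALU+sub.ALU  2-wide
c4: i7 bne.BR  no-port BR/BR
c5: i8,i9 bne.BR+xor.ALU  2-wide
c6: i10,i11 mul.MUL+sub.ALU  2-wide

PAIRS = 5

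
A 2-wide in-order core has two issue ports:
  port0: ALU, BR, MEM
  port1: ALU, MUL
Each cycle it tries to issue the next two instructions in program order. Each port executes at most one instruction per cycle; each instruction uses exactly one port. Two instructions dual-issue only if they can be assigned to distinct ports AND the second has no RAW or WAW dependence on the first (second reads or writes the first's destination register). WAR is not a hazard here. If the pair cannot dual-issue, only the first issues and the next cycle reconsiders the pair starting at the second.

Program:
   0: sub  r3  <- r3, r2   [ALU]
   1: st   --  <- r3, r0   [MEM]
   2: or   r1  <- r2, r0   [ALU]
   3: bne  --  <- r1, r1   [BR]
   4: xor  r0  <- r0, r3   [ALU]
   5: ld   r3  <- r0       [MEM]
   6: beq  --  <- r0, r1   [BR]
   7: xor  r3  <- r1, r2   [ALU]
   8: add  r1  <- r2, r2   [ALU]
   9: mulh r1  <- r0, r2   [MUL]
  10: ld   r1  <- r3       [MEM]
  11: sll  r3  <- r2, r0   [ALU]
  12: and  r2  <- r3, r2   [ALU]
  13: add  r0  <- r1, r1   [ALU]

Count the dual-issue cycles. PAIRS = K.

PAIRS = 5

[0] i0  sub.ALU  -- RAW r3
[1] i1,i2  st.MEM or.ALU  -- 2-wide
[2] i3,i4  bne.BR xor.ALU  -- 2-wide
[3] i5  ld.MEM  -- no-port MEM/BR
[4] i6,i7  beq.BR xor.ALU  -- 2-wide
[5] i8  add.ALU  -- WAW r1
[6] i9  mulh.MUL  -- WAW r1
[7] i10,i11  ld.MEM sll.ALU  -- 2-wide
[8] i12,i13  and.ALU add.ALU  -- 2-wide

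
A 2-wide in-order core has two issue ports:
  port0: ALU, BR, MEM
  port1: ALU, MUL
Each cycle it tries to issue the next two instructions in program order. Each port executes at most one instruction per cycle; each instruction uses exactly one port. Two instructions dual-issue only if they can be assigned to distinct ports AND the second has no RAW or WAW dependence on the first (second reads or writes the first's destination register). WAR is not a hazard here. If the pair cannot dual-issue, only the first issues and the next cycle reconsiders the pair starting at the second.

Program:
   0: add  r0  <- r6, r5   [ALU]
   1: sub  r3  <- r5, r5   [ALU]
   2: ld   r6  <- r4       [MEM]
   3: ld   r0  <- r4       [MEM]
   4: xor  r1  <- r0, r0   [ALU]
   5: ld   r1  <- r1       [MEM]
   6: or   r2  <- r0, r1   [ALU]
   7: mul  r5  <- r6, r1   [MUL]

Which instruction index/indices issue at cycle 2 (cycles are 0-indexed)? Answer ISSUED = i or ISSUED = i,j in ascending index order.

c0: i0&i1 add.ALU+sub.ALU  dual
c1: i2 ld.MEM  no-port MEM/MEM
c2: i3 ld.MEM  RAW r0
c3: i4 xor.ALU  RAW+WAW r1
c4: i5 ld.MEM  RAW r1
c5: i6&i7 or.ALU+mul.MUL  dual

ISSUED = 3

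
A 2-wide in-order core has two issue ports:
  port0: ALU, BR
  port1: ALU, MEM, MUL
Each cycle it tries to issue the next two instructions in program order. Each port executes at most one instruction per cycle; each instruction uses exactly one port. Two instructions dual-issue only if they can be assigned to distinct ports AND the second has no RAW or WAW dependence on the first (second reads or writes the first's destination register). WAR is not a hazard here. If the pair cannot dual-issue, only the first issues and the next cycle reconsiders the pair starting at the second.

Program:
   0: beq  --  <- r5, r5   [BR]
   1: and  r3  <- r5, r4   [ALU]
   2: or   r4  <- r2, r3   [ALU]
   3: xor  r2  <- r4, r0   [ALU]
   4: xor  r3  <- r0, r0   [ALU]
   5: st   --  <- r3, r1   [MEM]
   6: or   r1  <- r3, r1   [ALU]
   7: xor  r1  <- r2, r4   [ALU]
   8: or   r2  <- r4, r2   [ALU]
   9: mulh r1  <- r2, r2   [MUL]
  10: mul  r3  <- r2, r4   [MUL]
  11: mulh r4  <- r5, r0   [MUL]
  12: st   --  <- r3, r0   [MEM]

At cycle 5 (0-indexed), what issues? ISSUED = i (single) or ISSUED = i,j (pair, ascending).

ISSUED = 9

t=0 i0&i1:beq.BR;and.ALU ; pair
t=1 i2:or.ALU ; RAW r4
t=2 i3&i4:xor.ALU;xor.ALU ; pair
t=3 i5&i6:st.MEM;or.ALU ; pair
t=4 i7&i8:xor.ALU;or.ALU ; pair
t=5 i9:mulh.MUL ; no-port MUL/MUL
t=6 i10:mul.MUL ; no-port MUL/MUL
t=7 i11:mulh.MUL ; no-port MUL/MEM
t=8 i12:st.MEM ; tail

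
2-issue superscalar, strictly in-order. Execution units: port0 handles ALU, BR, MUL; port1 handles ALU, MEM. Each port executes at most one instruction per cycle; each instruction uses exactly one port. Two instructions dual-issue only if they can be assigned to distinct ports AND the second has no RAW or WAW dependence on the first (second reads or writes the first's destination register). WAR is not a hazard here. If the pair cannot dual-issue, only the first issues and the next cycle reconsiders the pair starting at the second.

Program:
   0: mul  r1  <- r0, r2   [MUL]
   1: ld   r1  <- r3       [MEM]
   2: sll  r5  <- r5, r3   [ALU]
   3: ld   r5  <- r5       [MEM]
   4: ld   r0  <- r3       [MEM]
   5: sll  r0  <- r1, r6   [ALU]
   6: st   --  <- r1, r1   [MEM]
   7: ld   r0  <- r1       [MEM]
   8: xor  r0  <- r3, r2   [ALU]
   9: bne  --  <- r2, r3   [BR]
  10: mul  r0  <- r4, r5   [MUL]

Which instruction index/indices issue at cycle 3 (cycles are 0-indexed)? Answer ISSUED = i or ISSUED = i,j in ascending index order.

#0 head=0: mul i0 WAW r1
#1 head=1: ld+sll i1&i2 2-wide
#2 head=3: ld i3 no-port MEM/MEM
#3 head=4: ld i4 WAW r0
#4 head=5: sll+st i5&i6 2-wide
#5 head=7: ld i7 WAW r0
#6 head=8: xor+bne i8&i9 2-wide
#7 head=10: mul i10 tail

ISSUED = 4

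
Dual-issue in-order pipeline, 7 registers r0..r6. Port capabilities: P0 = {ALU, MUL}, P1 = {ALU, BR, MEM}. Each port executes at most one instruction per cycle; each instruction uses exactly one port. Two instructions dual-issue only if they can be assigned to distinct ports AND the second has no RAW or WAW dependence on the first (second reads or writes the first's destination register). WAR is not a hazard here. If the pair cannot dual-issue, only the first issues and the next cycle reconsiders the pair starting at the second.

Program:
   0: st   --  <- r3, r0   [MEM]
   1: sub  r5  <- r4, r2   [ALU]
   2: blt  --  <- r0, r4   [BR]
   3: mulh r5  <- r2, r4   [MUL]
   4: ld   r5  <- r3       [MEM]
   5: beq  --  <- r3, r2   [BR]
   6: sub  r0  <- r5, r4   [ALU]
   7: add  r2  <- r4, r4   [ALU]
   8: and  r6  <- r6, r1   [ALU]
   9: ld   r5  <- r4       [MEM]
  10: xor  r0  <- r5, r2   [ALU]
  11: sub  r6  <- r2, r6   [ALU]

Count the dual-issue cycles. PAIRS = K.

#0 head=0: st.MEM sub.ALU i0/i1 2-wide
#1 head=2: blt.BR mulh.MUL i2/i3 2-wide
#2 head=4: ld.MEM i4 no-port MEM/BR
#3 head=5: beq.BR sub.ALU i5/i6 2-wide
#4 head=7: add.ALU and.ALU i7/i8 2-wide
#5 head=9: ld.MEM i9 RAW r5
#6 head=10: xor.ALU sub.ALU i10/i11 2-wide

PAIRS = 5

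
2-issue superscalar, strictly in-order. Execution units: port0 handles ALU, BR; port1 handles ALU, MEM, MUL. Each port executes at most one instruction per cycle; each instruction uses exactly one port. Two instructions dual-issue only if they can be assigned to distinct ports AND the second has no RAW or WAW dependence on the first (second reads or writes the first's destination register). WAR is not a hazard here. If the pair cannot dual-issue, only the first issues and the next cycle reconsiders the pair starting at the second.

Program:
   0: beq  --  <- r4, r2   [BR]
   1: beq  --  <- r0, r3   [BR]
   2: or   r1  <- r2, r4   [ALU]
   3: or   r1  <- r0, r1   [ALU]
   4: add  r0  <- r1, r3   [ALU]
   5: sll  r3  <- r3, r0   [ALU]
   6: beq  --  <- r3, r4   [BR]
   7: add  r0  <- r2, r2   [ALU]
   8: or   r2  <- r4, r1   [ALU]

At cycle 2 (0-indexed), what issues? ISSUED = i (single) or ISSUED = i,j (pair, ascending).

ISSUED = 3

t=0 i0:beq.BR ; no-port BR/BR
t=1 i1&i2:beq.BR/or.ALU ; dual
t=2 i3:or.ALU ; RAW r1
t=3 i4:add.ALU ; RAW r0
t=4 i5:sll.ALU ; RAW r3
t=5 i6&i7:beq.BR/add.ALU ; dual
t=6 i8:or.ALU ; tail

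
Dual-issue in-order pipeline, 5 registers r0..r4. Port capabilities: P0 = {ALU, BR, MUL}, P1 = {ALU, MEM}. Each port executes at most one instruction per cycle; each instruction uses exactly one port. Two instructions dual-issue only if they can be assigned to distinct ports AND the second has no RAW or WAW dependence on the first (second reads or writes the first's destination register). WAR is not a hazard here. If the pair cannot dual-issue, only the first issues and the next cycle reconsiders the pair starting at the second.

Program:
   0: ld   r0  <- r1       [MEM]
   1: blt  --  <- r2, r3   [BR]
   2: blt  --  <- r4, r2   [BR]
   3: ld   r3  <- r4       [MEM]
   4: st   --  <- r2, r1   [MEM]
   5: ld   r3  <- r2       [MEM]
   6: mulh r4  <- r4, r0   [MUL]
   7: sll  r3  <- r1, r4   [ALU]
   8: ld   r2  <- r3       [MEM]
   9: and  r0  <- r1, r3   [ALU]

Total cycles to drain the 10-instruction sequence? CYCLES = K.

CYCLES = 6

0. ld/blt @i0&i1  | dual
1. blt/ld @i2&i3  | dual
2. st @i4  | no-port MEM/MEM
3. ld/mulh @i5&i6  | dual
4. sll @i7  | RAW r3
5. ld/and @i8&i9  | dual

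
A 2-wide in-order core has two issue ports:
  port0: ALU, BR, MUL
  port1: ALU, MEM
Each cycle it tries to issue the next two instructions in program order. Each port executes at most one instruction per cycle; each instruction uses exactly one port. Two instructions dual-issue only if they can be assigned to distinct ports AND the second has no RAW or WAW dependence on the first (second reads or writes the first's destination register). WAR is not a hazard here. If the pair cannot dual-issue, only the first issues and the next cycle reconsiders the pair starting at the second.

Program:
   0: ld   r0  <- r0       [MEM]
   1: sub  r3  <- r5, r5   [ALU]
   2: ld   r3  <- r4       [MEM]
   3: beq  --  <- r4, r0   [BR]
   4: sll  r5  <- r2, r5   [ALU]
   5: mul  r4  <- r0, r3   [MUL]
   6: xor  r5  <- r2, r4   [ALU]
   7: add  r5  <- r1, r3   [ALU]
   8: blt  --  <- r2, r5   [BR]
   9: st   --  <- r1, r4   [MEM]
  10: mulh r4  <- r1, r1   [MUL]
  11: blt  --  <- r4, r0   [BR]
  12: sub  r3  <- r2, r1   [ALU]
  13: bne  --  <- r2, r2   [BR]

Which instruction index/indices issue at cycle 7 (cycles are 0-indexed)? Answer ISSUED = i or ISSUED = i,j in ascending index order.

ISSUED = 11,12

0. ld+sub @i0/i1  | dual
1. ld+beq @i2/i3  | dual
2. sll+mul @i4/i5  | dual
3. xor @i6  | WAW r5
4. add @i7  | RAW r5
5. blt+st @i8/i9  | dual
6. mulh @i10  | no-port MUL/BR
7. blt+sub @i11/i12  | dual
8. bne @i13  | tail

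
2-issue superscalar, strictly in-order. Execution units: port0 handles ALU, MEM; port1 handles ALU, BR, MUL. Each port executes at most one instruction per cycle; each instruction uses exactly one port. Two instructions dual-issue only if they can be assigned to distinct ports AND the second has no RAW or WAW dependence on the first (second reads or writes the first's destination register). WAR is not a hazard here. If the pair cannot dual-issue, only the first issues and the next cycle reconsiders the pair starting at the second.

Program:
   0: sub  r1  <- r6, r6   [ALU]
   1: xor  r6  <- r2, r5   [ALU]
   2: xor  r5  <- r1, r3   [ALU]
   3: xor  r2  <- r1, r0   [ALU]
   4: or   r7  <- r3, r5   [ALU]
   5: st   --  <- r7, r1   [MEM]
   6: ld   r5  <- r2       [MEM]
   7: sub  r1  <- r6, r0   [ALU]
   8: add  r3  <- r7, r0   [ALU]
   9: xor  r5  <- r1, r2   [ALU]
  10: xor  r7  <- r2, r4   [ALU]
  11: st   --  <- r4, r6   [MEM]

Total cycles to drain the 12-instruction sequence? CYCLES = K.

c0: i0+i1 sub/xor  pair
c1: i2+i3 xor/xor  pair
c2: i4 or  RAW r7
c3: i5 st  no-port MEM/MEM
c4: i6+i7 ld/sub  pair
c5: i8+i9 add/xor  pair
c6: i10+i11 xor/st  pair

CYCLES = 7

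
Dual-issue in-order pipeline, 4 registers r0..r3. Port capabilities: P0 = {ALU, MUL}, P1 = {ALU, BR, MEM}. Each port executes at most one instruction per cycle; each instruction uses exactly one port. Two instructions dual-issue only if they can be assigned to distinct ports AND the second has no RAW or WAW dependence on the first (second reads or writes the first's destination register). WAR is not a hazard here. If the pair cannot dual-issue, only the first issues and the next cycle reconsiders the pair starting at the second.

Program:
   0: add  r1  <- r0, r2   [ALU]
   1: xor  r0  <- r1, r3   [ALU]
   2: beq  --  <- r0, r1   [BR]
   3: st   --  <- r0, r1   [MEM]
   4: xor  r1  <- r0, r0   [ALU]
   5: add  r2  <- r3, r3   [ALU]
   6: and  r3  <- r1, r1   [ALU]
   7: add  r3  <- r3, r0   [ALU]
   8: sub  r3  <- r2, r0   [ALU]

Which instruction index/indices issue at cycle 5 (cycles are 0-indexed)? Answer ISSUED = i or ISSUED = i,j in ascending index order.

c0: i0 add  RAW r1
c1: i1 xor  RAW r0
c2: i2 beq  no-port BR/MEM
c3: i3&i4 st;xor  2-wide
c4: i5&i6 add;and  2-wide
c5: i7 add  WAW r3
c6: i8 sub  tail

ISSUED = 7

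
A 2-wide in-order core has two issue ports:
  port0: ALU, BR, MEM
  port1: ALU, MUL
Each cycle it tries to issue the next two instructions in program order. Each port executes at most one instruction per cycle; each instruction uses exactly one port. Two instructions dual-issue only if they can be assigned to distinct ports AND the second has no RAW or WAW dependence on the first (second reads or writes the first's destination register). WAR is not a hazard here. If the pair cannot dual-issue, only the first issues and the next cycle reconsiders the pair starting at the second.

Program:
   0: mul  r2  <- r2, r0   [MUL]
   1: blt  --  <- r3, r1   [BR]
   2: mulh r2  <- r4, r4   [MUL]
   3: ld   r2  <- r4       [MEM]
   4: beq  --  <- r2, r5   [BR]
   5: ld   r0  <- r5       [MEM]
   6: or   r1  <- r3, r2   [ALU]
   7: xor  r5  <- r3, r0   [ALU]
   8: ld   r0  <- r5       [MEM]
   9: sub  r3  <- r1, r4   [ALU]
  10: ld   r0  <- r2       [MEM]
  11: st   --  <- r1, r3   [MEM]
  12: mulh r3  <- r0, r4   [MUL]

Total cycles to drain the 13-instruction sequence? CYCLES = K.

  cy0 -> i0&i1 (mul/blt) 2-wide
  cy1 -> i2 (mulh) WAW r2
  cy2 -> i3 (ld) no-port MEM/BR
  cy3 -> i4 (beq) no-port BR/MEM
  cy4 -> i5&i6 (ld/or) 2-wide
  cy5 -> i7 (xor) RAW r5
  cy6 -> i8&i9 (ld/sub) 2-wide
  cy7 -> i10 (ld) no-port MEM/MEM
  cy8 -> i11&i12 (st/mulh) 2-wide

CYCLES = 9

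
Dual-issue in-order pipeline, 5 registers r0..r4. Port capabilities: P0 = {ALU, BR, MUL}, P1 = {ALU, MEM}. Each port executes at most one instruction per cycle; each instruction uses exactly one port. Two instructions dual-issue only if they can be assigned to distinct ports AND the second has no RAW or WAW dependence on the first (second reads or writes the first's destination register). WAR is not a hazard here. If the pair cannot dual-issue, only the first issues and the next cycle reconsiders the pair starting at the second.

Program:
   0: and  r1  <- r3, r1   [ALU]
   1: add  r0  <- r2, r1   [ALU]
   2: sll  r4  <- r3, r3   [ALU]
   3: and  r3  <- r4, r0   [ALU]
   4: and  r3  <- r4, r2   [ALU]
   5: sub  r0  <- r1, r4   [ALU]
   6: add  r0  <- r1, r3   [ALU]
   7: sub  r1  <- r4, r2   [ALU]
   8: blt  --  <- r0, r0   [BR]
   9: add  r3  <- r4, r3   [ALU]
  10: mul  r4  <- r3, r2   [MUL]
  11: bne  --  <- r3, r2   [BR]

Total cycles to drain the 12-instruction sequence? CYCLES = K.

c0: i0 and.ALU  RAW r1
c1: i1/i2 add.ALU sll.ALU  pair
c2: i3 and.ALU  WAW r3
c3: i4/i5 and.ALU sub.ALU  pair
c4: i6/i7 add.ALU sub.ALU  pair
c5: i8/i9 blt.BR add.ALU  pair
c6: i10 mul.MUL  no-port MUL/BR
c7: i11 bne.BR  tail

CYCLES = 8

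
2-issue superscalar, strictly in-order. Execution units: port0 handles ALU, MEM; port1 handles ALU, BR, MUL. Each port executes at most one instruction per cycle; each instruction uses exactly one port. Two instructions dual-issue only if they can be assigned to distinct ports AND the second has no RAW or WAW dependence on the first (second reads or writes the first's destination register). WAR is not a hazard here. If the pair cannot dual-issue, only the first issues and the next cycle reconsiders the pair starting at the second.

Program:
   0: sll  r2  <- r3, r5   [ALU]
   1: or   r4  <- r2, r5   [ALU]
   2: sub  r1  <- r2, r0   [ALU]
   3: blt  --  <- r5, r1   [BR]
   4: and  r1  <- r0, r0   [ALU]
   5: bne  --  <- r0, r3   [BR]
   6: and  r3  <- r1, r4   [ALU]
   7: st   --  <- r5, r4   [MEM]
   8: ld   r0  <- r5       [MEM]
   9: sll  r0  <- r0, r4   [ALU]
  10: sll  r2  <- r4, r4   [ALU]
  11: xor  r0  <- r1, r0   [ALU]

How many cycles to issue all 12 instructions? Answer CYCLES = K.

t=0 i0:sll ; RAW r2
t=1 i1+i2:or/sub ; dual
t=2 i3+i4:blt/and ; dual
t=3 i5+i6:bne/and ; dual
t=4 i7:st ; no-port MEM/MEM
t=5 i8:ld ; RAW+WAW r0
t=6 i9+i10:sll/sll ; dual
t=7 i11:xor ; tail

CYCLES = 8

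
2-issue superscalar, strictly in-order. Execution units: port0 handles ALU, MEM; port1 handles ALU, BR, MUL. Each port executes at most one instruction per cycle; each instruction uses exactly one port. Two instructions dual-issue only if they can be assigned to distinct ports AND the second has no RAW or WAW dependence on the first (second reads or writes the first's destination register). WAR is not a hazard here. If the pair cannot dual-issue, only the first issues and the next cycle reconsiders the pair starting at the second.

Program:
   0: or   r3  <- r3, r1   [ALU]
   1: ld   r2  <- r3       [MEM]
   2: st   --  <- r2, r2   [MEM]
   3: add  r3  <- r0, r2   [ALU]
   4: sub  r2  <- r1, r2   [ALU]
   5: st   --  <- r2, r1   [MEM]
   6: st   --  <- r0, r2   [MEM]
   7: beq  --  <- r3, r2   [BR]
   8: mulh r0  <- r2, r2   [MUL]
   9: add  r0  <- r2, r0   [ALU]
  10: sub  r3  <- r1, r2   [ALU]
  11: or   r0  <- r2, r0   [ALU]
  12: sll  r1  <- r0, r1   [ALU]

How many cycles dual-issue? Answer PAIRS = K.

PAIRS = 3

  cy0 -> i0 (or) RAW r3
  cy1 -> i1 (ld) no-port MEM/MEM
  cy2 -> i2,i3 (st/add) 2-wide
  cy3 -> i4 (sub) RAW r2
  cy4 -> i5 (st) no-port MEM/MEM
  cy5 -> i6,i7 (st/beq) 2-wide
  cy6 -> i8 (mulh) RAW+WAW r0
  cy7 -> i9,i10 (add/sub) 2-wide
  cy8 -> i11 (or) RAW r0
  cy9 -> i12 (sll) tail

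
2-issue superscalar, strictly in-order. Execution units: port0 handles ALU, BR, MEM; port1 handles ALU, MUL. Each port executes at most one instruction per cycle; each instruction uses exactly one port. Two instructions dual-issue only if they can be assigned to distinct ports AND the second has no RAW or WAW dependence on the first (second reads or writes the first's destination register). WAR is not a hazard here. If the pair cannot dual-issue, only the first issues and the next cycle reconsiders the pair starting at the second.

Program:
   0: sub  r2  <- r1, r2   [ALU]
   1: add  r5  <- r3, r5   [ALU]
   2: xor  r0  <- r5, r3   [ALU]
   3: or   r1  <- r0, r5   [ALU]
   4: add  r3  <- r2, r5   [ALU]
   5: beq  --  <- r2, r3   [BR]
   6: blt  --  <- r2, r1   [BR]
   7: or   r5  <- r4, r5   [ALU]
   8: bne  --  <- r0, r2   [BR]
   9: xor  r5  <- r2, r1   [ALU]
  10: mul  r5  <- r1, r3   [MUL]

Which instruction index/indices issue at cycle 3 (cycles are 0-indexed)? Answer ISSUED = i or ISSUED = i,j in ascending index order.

ISSUED = 5

t=0 i0&i1:sub+add ; pair
t=1 i2:xor ; RAW r0
t=2 i3&i4:or+add ; pair
t=3 i5:beq ; no-port BR/BR
t=4 i6&i7:blt+or ; pair
t=5 i8&i9:bne+xor ; pair
t=6 i10:mul ; tail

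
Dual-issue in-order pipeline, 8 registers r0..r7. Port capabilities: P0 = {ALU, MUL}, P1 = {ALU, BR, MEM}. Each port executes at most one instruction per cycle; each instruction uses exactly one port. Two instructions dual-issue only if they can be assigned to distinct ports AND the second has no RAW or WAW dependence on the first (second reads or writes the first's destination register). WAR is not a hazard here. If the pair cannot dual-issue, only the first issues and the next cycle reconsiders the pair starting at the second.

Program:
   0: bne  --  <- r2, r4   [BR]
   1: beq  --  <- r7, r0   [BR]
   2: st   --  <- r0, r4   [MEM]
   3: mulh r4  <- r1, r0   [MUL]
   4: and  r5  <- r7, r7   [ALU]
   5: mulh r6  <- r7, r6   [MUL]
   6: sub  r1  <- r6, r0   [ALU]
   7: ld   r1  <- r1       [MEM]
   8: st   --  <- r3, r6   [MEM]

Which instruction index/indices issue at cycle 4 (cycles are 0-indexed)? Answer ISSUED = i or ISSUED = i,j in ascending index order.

ISSUED = 6

  cy0 -> i0 (bne.BR) no-port BR/BR
  cy1 -> i1 (beq.BR) no-port BR/MEM
  cy2 -> i2/i3 (st.MEM;mulh.MUL) dual
  cy3 -> i4/i5 (and.ALU;mulh.MUL) dual
  cy4 -> i6 (sub.ALU) RAW+WAW r1
  cy5 -> i7 (ld.MEM) no-port MEM/MEM
  cy6 -> i8 (st.MEM) tail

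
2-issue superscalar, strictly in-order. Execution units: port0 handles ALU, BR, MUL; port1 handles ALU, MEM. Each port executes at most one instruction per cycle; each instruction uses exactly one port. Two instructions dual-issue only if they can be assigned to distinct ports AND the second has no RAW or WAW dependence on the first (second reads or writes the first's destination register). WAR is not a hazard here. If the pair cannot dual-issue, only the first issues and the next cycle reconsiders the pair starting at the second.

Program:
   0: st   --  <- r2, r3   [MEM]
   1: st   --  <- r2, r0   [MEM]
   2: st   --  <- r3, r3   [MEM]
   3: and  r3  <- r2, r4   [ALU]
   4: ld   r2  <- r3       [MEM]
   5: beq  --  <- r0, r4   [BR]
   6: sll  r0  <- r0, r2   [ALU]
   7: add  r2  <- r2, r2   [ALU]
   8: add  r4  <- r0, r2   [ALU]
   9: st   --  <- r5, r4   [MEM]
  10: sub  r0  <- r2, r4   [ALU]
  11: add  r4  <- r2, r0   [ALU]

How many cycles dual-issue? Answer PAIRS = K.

PAIRS = 4

0. st.MEM @i0  | no-port MEM/MEM
1. st.MEM @i1  | no-port MEM/MEM
2. st.MEM/and.ALU @i2+i3  | pair
3. ld.MEM/beq.BR @i4+i5  | pair
4. sll.ALU/add.ALU @i6+i7  | pair
5. add.ALU @i8  | RAW r4
6. st.MEM/sub.ALU @i9+i10  | pair
7. add.ALU @i11  | tail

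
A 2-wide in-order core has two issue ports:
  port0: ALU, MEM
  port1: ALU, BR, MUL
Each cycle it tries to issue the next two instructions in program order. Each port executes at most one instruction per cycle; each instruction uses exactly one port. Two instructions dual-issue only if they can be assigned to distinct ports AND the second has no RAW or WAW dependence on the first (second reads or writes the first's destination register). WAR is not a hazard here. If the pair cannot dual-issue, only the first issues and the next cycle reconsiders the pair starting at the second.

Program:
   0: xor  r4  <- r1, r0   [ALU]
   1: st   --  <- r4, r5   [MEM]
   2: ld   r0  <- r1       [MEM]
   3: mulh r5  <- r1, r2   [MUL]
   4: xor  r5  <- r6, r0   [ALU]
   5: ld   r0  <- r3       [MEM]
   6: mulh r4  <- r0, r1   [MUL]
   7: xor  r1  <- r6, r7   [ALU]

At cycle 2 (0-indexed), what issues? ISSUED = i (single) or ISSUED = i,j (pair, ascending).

[0] i0  xor  -- RAW r4
[1] i1  st  -- no-port MEM/MEM
[2] i2+i3  ld mulh  -- dual
[3] i4+i5  xor ld  -- dual
[4] i6+i7  mulh xor  -- dual

ISSUED = 2,3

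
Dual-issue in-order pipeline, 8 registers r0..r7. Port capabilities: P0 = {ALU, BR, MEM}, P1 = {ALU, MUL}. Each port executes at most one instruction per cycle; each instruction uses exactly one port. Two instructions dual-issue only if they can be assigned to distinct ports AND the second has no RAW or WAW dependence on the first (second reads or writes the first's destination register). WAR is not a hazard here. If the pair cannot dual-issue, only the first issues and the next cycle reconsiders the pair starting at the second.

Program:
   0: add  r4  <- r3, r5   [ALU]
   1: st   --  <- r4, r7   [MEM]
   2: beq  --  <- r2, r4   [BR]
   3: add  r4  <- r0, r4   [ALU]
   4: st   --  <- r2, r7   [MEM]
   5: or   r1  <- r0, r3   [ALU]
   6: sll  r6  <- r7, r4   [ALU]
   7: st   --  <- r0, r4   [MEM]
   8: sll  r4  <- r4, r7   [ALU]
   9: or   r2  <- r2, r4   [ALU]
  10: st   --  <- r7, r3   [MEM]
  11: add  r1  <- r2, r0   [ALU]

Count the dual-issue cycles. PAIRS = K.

PAIRS = 4

0. add @i0  | RAW r4
1. st @i1  | no-port MEM/BR
2. beq add @i2/i3  | 2-wide
3. st or @i4/i5  | 2-wide
4. sll st @i6/i7  | 2-wide
5. sll @i8  | RAW r4
6. or st @i9/i10  | 2-wide
7. add @i11  | tail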